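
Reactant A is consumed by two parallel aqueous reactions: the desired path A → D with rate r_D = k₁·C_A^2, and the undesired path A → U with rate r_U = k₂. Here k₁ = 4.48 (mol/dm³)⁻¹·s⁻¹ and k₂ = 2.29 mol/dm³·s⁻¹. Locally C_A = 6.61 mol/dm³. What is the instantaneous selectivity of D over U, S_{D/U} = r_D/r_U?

S_{D/U} = r_D/r_U = (k₁·C_A^2)/(k₂) = (k₁/k₂)·C_A^2.
= (4.48×6.610^2) / (2.29) = 195.7/2.290 = 85.5.
Since the desired path is higher order in A, keeping C_A high (PFR or concentrated feed) favours D.

85.5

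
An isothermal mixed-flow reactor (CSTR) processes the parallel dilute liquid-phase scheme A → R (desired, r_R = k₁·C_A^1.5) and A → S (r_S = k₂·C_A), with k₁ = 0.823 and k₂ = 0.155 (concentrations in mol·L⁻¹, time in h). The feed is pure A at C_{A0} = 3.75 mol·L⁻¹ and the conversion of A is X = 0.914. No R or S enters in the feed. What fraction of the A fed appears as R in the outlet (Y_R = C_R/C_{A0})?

0.686

Exit C_A = C_{A0}(1−X) = 3.75×0.0860 = 0.3225 mol·L⁻¹.
In a CSTR the entire volume is at exit conditions, so r_R = 0.823×0.3225^1.5 = 0.1507 and r_S = 0.155×0.3225 = 0.04999.
Fraction of consumed A going to R: r_R/(r_R+r_S) = 0.7510.
C_R = 0.7510·C_{A0}·X = 0.7510×3.75×0.914 = 2.57 mol·L⁻¹; Y_R = C_R/C_{A0} = 0.686.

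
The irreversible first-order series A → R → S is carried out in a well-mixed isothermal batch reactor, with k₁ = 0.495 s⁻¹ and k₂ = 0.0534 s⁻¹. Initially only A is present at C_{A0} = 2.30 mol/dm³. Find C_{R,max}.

Evaluating C_R at t_opt = ln(k₂/k₁)/(k₂−k₁) gives C_{R,max}/C_{A0} = (k₁/k₂)^[k₂/(k₂−k₁)].
= (0.495/0.0534)^(0.0534/(0.0534−0.495)) = (9.270)^(-0.1209) = 0.7639.
C_{R,max} = 0.7639×2.30 = 1.76 mol/dm³.

1.76 mol/dm³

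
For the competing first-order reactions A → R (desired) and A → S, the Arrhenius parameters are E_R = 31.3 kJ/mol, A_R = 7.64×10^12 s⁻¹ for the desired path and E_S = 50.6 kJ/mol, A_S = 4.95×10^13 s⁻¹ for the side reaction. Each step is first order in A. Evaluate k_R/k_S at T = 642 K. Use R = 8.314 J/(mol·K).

Since both paths have the same order in A, the concentration cancels and S_{R/S} = k_R/k_S = (A_R/A_S)·exp[(E_S−E_R)/(RT)].
(E_S−E_R)/(RT) = (50.6−31.3)×10³/(8.314×642) = 19300/5338 = 3.616.
k_R/k_S = (7.64×10^12/4.95×10^13)·exp(3.616) = 0.1543 × 37.18 = 5.74.
Since E_R < E_S, lowering the temperature improves selectivity toward R.

5.74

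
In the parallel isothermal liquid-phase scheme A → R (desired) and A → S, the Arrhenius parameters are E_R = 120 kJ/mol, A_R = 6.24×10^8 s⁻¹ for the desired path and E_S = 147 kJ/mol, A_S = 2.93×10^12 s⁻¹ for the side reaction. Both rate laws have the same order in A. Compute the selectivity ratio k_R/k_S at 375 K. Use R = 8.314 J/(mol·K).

Since both paths have the same order in A, the concentration cancels and S_{R/S} = k_R/k_S = (A_R/A_S)·exp[(E_S−E_R)/(RT)].
(E_S−E_R)/(RT) = (147−120)×10³/(8.314×375) = 27000/3118 = 8.660.
k_R/k_S = (6.24×10^8/2.93×10^12)·exp(8.660) = 2.130×10^-4 × 5768 = 1.23.
Since E_R < E_S, lowering the temperature improves selectivity toward R.

1.23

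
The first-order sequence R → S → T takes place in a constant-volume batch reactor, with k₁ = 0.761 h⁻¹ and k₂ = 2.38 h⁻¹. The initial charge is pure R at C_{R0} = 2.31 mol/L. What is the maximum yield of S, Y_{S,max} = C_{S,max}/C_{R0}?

For a first-order series the maximum intermediate yield is C_{S,max}/C_{R0} = (k₁/k₂)^[k₂/(k₂−k₁)].
= (0.761/2.38)^(2.38/(2.38−0.761)) = (0.3197)^(1.470) = 0.1871.

0.187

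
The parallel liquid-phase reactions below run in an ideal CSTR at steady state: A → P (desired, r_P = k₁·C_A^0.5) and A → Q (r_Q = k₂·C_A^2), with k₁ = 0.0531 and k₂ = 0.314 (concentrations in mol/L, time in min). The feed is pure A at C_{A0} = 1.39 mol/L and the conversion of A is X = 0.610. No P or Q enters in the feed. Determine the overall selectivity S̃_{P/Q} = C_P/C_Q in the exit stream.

0.424

Exit C_A = C_{A0}(1−X) = 1.39×0.390 = 0.5421 mol/L.
Rates in a CSTR are evaluated at the outlet concentration: r_P = 0.0531×0.5421^0.5 = 0.03910, r_Q = 0.314×0.5421^2 = 0.09228.
Overall selectivity = C_P/C_Q = r_Pτ/(r_Qτ) = r_P/r_Q = 0.424.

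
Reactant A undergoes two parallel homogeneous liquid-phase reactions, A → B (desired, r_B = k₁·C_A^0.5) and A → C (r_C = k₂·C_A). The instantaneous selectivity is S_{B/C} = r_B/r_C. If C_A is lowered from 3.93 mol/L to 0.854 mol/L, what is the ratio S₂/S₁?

S_{B/C} = (k₁/k₂)·C_A^-0.5, so S₂/S₁ = (C_{A,2}/C_{A,1})^-0.5.
= (0.854/3.93)^(-0.5) = (0.2173)^(-0.5) = 2.15.
Selectivity toward B rises as C_A falls — low-concentration operation is favoured.

2.15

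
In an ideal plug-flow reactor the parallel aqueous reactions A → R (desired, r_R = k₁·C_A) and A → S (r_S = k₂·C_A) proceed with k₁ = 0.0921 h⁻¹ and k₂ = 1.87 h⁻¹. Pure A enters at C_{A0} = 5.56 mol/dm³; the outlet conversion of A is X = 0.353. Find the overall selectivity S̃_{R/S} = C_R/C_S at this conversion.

C_A = C_{A0}(1−X) = 3.597 mol/dm³.
Both paths are first order in A, so the instantaneous fraction to R is constant: dC_R/d(−C_A) = k₁/(k₁+k₂) = 0.04694.
C_R = 0.04694·(C_{A0}−C_A) = 0.04694×1.963 = 0.0921 mol/dm³.
C_S = (C_{A0}−C_A)−C_R = 1.871 mol/dm³; S̃_{R/S} = 0.09213/1.871 = 0.0493.

0.0493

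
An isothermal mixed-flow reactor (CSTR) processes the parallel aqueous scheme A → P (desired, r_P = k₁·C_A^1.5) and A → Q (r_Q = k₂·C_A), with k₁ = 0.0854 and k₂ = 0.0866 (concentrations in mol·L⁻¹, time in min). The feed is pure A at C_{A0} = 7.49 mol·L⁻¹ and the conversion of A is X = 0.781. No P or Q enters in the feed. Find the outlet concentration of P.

Exit C_A = C_{A0}(1−X) = 7.49×0.219 = 1.640 mol·L⁻¹.
In a CSTR the entire volume is at exit conditions, so r_P = 0.0854×1.640^1.5 = 0.1794 and r_Q = 0.0866×1.640 = 0.1421.
Fraction of consumed A going to P: r_P/(r_P+r_Q) = 0.5581.
C_P = 0.5581·C_{A0}·X = 0.5581×7.49×0.781 = 3.26 mol·L⁻¹.

3.26 mol·L⁻¹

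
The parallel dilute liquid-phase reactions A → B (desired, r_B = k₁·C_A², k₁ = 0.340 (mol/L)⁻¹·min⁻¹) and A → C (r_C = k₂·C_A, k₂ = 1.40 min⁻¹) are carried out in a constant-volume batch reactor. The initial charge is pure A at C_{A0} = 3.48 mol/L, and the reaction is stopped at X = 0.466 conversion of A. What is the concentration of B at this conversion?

C_A = C_{A0}(1−X) = 1.858 mol/L.
Along a PFR/batch, dC_C/dC_A = −r_C/(r_B+r_C) = −k₂/(k₂+k₁·C_A).
Integrating from C_{A0} to C_A: C_C = (1.40/0.340)·ln[(1.40+0.340·3.48)/(1.40+0.340·1.86)] = 4.118·ln(2.583/2.032) = 0.9886 mol/L.
Then C_B = (C_{A0}−C_A) − C_C = 1.622 − 0.9886 = 0.6331 mol/L.

0.633 mol/L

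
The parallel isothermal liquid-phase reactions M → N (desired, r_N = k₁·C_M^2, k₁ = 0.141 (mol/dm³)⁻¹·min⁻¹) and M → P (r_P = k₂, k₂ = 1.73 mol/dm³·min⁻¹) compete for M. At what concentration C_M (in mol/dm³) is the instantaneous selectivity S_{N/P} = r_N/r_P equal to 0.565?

S_{N/P} = (k₁/k₂)·C_M^2 ⇒ C_M = (S·k₂/k₁)^(0.5).
= (0.565×1.73/0.141)^(0.5) = (6.932)^(0.5) = 2.63 mol/dm³.

2.63 mol/dm³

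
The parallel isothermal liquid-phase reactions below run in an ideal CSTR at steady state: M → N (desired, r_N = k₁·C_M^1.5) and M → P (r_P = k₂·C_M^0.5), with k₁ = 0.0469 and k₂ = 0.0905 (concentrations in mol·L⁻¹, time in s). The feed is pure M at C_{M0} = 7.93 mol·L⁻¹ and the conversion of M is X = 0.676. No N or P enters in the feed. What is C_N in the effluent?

3.06 mol·L⁻¹

Exit C_M = C_{M0}(1−X) = 7.93×0.324 = 2.569 mol·L⁻¹.
In a CSTR the entire volume is at exit conditions, so r_N = 0.0469×2.569^1.5 = 0.1932 and r_P = 0.0905×2.569^0.5 = 0.1451.
Fraction of consumed M going to N: r_N/(r_N+r_P) = 0.5711.
C_N = 0.5711·C_{M0}·X = 0.5711×7.93×0.676 = 3.06 mol·L⁻¹.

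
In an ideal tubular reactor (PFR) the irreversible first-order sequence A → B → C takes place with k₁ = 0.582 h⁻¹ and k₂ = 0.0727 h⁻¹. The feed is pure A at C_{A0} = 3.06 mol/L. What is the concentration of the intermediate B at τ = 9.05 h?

1.79 mol/L

The intermediate concentration in a first-order A→B→C sequence is C_B = k₁C_{A0}(e^(−k₁τ) − e^(−k₂τ))/(k₂−k₁).
e^(−k₁τ) = e^(−0.582×9.05) = e^(−5.267) = 0.005159; e^(−k₂τ) = e^(−0.6579) = 0.5179.
C_B = 0.582×3.06/(0.0727−0.582) × (0.005159−0.5179) = (-3.497)×(-0.5128) = 1.793 mol/L.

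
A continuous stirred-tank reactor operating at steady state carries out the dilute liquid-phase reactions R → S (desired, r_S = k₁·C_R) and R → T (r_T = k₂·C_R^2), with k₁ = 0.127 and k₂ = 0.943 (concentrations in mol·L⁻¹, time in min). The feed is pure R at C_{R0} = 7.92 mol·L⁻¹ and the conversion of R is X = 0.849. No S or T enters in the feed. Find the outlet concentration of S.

0.681 mol·L⁻¹

Exit C_R = C_{R0}(1−X) = 7.92×0.151 = 1.196 mol·L⁻¹.
Rates in a CSTR are evaluated at the outlet concentration: r_S = 0.127×1.196 = 0.1519, r_T = 0.943×1.196^2 = 1.349.
Fraction of consumed R going to S: r_S/(r_S+r_T) = 0.1012.
C_S = 0.1012·C_{R0}·X = 0.1012×7.92×0.849 = 0.681 mol·L⁻¹.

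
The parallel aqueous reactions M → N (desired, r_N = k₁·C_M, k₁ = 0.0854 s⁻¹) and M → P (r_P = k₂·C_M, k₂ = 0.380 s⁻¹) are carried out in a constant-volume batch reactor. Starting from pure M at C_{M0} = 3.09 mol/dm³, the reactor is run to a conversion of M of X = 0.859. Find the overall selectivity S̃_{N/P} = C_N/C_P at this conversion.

C_M = C_{M0}(1−X) = 0.4357 mol/dm³.
Both paths are first order in M, so the instantaneous fraction to N is constant: dC_N/d(−C_M) = k₁/(k₁+k₂) = 0.1835.
C_N = 0.1835·(C_{M0}−C_M) = 0.1835×2.654 = 0.487 mol/dm³.
C_P = (C_{M0}−C_M)−C_N = 2.167 mol/dm³; S̃_{N/P} = 0.4871/2.167 = 0.225.

0.225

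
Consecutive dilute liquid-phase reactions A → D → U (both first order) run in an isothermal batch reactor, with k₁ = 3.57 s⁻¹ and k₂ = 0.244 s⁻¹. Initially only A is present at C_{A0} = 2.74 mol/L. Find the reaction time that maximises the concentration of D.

For first-order series the maximum of C_D occurs at t_opt = ln(k₂/k₁)/(k₂−k₁).
= ln(0.244/3.57)/(0.244−3.57) = ln(0.06835)/-3.326 = -2.683/-3.326 = 0.807 s.

0.807 s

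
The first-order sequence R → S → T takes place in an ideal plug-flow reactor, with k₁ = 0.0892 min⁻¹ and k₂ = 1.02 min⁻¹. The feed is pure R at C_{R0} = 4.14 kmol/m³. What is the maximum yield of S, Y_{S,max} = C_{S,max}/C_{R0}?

At the optimum, C_{S,max}/C_{R0} = (k₁/k₂)^[k₂/(k₂−k₁)].
= (0.0892/1.02)^(1.02/(1.02−0.0892)) = (0.08745)^(1.096) = 0.06924.

0.0692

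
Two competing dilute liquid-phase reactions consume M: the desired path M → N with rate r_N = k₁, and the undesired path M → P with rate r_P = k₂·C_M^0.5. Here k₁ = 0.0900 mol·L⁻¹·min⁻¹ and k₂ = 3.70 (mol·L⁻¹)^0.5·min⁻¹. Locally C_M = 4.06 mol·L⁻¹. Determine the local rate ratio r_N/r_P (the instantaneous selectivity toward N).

S_{N/P} = r_N/r_P = (k₁)/(k₂·C_M^0.5) = (k₁/k₂)·C_M^-0.5.
= (0.0900) / (3.70×4.060^0.5) = 0.09000/7.455 = 0.0121.

0.0121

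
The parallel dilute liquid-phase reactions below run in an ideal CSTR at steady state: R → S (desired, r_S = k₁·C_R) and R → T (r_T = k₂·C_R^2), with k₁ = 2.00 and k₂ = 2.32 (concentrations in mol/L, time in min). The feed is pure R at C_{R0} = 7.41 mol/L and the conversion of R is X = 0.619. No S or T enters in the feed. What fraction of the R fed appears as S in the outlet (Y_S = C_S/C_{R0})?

Exit C_R = C_{R0}(1−X) = 7.41×0.381 = 2.823 mol/L.
Rates in a CSTR are evaluated at the outlet concentration: r_S = 2.00×2.823 = 5.646, r_T = 2.32×2.823^2 = 18.49.
Fraction of consumed R going to S: r_S/(r_S+r_T) = 0.2339.
C_S = 0.2339·C_{R0}·X = 0.2339×7.41×0.619 = 1.07 mol/L; Y_S = C_S/C_{R0} = 0.145.

0.145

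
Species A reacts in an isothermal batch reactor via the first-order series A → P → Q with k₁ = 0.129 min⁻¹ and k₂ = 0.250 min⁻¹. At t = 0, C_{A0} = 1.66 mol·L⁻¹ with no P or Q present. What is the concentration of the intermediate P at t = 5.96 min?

0.422 mol·L⁻¹

Solving the coupled first-order balances gives C_P(t) = [k₁/(k₂−k₁)]·C_{A0}·(e^(−k₁t) − e^(−k₂t)).
e^(−k₁t) = e^(−0.129×5.96) = e^(−0.7688) = 0.4636; e^(−k₂t) = e^(−1.490) = 0.2254.
C_P = 0.129×1.66/(0.250−0.129) × (0.4636−0.2254) = 1.770×0.2382 = 0.4215 mol·L⁻¹.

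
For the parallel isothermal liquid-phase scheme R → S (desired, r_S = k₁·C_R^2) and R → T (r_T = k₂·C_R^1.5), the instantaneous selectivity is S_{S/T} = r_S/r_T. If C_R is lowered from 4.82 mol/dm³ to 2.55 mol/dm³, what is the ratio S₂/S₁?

0.727

S_{S/T} = (k₁/k₂)·C_R^0.5, so S₂/S₁ = (C_{R,2}/C_{R,1})^0.5.
= (2.55/4.82)^0.5 = (0.5290)^0.5 = 0.727.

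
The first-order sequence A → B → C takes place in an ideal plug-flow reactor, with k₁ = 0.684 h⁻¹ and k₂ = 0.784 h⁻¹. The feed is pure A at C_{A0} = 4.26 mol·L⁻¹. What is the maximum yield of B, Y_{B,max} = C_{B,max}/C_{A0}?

For a first-order series the maximum intermediate yield is C_{B,max}/C_{A0} = (k₁/k₂)^[k₂/(k₂−k₁)].
= (0.684/0.784)^(0.784/(0.784−0.684)) = (0.8724)^(7.840) = 0.3431.

0.343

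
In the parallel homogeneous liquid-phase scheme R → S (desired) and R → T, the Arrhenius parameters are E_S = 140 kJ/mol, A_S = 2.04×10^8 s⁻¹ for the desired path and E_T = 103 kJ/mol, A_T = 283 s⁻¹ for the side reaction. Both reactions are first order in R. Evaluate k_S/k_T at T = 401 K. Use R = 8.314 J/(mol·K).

10.9

k_S/k_T = (A_S/A_T)·exp[−(E_S−E_T)/(RT)] = (A_S/A_T)·exp[(E_T−E_S)/(RT)].
(E_T−E_S)/(RT) = (103−140)×10³/(8.314×401) = -37000/3334 = -11.10.
k_S/k_T = (2.04×10^8/283)·exp(-11.10) = 7.208×10^5 × 1.514×10^-5 = 10.9.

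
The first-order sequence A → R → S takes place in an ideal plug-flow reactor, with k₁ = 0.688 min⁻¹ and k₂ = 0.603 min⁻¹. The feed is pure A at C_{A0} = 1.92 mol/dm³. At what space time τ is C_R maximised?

The intermediate peaks when r₁ = r₂, i.e. k₁e^(−k₁τ) = k₂e^(−k₂τ), giving τ_opt = ln(k₂/k₁)/(k₂−k₁).
= ln(0.603/0.688)/(0.603−0.688) = ln(0.8765)/-0.08500 = -0.1319/-0.08500 = 1.55 min.

1.55 min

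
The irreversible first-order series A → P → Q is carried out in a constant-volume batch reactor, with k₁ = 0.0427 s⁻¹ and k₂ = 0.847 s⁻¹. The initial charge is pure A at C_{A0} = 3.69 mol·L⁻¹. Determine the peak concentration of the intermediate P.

Evaluating C_P at t_opt = ln(k₂/k₁)/(k₂−k₁) gives C_{P,max}/C_{A0} = (k₁/k₂)^[k₂/(k₂−k₁)].
= (0.0427/0.847)^(0.847/(0.847−0.0427)) = (0.05041)^(1.053) = 0.04302.
C_{P,max} = 0.04302×3.69 = 0.159 mol·L⁻¹.

0.159 mol·L⁻¹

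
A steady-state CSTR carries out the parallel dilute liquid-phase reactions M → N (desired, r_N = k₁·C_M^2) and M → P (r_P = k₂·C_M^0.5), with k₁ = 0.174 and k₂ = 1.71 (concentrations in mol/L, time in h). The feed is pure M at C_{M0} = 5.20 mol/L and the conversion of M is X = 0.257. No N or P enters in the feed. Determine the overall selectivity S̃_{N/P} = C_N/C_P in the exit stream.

0.773

Exit C_M = C_{M0}(1−X) = 5.20×0.743 = 3.864 mol/L.
In a CSTR the entire volume is at exit conditions, so r_N = 0.174×3.864^2 = 2.597 and r_P = 1.71×3.864^0.5 = 3.361.
Overall selectivity = C_N/C_P = r_Nτ/(r_Pτ) = r_N/r_P = 0.773.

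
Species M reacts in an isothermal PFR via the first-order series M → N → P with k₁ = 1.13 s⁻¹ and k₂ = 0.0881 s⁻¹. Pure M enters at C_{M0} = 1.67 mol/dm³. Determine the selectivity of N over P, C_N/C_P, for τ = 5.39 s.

The intermediate concentration in a first-order A→B→C sequence is C_N = k₁C_{M0}(e^(−k₁τ) − e^(−k₂τ))/(k₂−k₁).
e^(−k₁τ) = e^(−1.13×5.39) = e^(−6.091) = 0.002264; e^(−k₂τ) = e^(−0.4749) = 0.6220.
C_N = 1.13×1.67/(0.0881−1.13) × (0.002264−0.6220) = (-1.811)×(-0.6197) = 1.122 mol/dm³.
C_M = C_{M0}e^(−k₁τ) = 0.003781 mol/dm³, so C_P = C_{M0}−C_M−C_N = 0.5438 mol/dm³; C_N/C_P = 2.06.

2.06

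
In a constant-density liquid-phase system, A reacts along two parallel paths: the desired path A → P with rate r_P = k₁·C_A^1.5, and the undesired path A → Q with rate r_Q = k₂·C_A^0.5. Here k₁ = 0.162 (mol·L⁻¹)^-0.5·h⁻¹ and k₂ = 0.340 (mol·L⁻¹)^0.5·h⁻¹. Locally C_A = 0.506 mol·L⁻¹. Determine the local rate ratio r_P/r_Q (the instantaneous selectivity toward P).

S_{P/Q} = r_P/r_Q = (k₁·C_A^1.5)/(k₂·C_A^0.5) = (k₁/k₂)·C_A.
= (0.162×0.5060^1.5) / (0.340×0.5060^0.5) = 0.05831/0.2419 = 0.241.
Since the desired path is higher order in A, keeping C_A high (PFR or concentrated feed) favours P.

0.241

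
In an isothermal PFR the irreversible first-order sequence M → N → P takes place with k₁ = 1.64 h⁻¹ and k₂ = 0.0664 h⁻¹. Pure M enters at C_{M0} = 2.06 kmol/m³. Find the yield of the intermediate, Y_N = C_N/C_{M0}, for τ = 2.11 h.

0.873

Solving the coupled first-order balances gives C_N(τ) = [k₁/(k₂−k₁)]·C_{M0}·(e^(−k₁τ) − e^(−k₂τ)).
e^(−k₁τ) = e^(−1.64×2.11) = e^(−3.460) = 0.03142; e^(−k₂τ) = e^(−0.1401) = 0.8693.
C_N = 1.64×2.06/(0.0664−1.64) × (0.03142−0.8693) = (-2.147)×(-0.8379) = 1.799 kmol/m³.
Y_N = C_N/C_{M0} = 1.799/2.06 = 0.873.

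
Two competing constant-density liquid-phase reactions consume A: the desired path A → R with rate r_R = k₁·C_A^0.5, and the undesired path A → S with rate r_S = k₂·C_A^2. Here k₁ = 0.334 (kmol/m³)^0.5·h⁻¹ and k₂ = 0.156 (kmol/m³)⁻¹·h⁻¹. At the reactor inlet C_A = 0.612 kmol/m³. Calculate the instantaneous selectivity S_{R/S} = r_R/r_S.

S_{R/S} = r_R/r_S = (k₁·C_A^0.5)/(k₂·C_A^2) = (k₁/k₂)·C_A^-1.5.
= (0.334×0.6120^0.5) / (0.156×0.6120^2) = 0.2613/0.05843 = 4.47.

4.47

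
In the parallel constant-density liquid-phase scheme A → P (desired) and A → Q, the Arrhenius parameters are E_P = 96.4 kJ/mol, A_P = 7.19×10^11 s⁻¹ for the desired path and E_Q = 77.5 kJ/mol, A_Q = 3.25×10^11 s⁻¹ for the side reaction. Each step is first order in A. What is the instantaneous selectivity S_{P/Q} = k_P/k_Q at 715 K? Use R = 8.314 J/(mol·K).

0.0921

k_P/k_Q = (A_P/A_Q)·exp[−(E_P−E_Q)/(RT)] = (A_P/A_Q)·exp[(E_Q−E_P)/(RT)].
(E_Q−E_P)/(RT) = (77.5−96.4)×10³/(8.314×715) = -18900/5945 = -3.179.
k_P/k_Q = (7.19×10^11/3.25×10^11)·exp(-3.179) = 2.212 × 0.04161 = 0.0921.
Since E_P > E_Q, raising the temperature improves selectivity toward P.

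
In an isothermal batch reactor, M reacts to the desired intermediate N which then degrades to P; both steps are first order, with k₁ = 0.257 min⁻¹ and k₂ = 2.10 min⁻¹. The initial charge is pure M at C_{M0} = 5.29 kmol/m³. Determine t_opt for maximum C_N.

1.14 min

The intermediate peaks when r₁ = r₂, i.e. k₁e^(−k₁t) = k₂e^(−k₂t), giving t_opt = ln(k₂/k₁)/(k₂−k₁).
= ln(2.10/0.257)/(2.10−0.257) = ln(8.171)/1.843 = 2.101/1.843 = 1.14 min.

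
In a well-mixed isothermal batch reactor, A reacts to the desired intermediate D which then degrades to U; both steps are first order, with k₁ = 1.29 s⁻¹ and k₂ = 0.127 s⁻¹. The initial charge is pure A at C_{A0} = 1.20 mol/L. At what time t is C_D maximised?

1.99 s

For first-order series the maximum of C_D occurs at t_opt = ln(k₂/k₁)/(k₂−k₁).
= ln(0.127/1.29)/(0.127−1.29) = ln(0.09845)/-1.163 = -2.318/-1.163 = 1.99 s.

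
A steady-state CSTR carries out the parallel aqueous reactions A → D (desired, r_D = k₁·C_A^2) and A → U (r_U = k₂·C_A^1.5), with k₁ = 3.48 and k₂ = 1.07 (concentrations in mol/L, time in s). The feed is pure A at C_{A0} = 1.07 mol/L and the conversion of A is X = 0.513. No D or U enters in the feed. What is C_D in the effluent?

Exit C_A = C_{A0}(1−X) = 1.07×0.487 = 0.5211 mol/L.
A CSTR operates uniformly at the exit composition, giving r_D = 0.9449 and r_U = 0.4025 (each k·C_A^n at C_A = 0.5211).
Fraction of consumed A going to D: r_D/(r_D+r_U) = 0.7013.
C_D = 0.7013·C_{A0}·X = 0.7013×1.07×0.513 = 0.385 mol/L.

0.385 mol/L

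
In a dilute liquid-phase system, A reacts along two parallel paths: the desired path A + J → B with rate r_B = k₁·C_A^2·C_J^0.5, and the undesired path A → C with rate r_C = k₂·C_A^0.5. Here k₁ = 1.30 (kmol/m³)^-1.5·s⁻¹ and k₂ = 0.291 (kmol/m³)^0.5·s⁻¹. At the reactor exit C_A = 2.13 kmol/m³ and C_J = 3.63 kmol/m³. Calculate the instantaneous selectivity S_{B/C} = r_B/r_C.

26.5

S_{B/C} = r_B/r_C = (k₁·C_A^2·C_J^0.5)/(k₂·C_A^0.5) = (k₁/k₂)·C_A^1.5·C_J^0.5.
= (1.30×2.130^2×3.630^0.5) / (0.291×2.130^0.5) = 11.24/0.4247 = 26.5.
Since the desired path is higher order in A, keeping C_A high (PFR or concentrated feed) favours B.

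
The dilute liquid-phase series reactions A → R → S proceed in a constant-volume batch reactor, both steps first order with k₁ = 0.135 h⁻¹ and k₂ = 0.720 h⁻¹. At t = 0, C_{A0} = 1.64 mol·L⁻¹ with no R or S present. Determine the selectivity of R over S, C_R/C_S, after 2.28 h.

0.892

For first-order series with pure A initially, C_R(t) = k₁C_{A0}/(k₂−k₁)·(e^(−k₁t) − e^(−k₂t)).
e^(−k₁t) = e^(−0.135×2.28) = e^(−0.3078) = 0.7351; e^(−k₂t) = e^(−1.642) = 0.1937.
C_R = 0.135×1.64/(0.720−0.135) × (0.7351−0.1937) = 0.3785×0.5414 = 0.2049 mol·L⁻¹.
C_A = C_{A0}e^(−k₁t) = 1.206 mol·L⁻¹, so C_S = C_{A0}−C_A−C_R = 0.2296 mol·L⁻¹; C_R/C_S = 0.892.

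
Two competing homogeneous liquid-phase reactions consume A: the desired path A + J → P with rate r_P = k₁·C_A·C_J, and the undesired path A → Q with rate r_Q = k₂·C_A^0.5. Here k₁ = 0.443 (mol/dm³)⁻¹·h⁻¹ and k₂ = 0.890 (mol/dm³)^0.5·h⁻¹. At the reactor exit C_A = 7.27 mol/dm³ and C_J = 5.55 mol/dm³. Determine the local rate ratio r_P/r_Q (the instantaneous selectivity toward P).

7.45

S_{P/Q} = r_P/r_Q = (k₁·C_A·C_J)/(k₂·C_A^0.5) = (k₁/k₂)·C_A^0.5·C_J.
= (0.443×7.270×5.550) / (0.890×7.270^0.5) = 17.87/2.400 = 7.45.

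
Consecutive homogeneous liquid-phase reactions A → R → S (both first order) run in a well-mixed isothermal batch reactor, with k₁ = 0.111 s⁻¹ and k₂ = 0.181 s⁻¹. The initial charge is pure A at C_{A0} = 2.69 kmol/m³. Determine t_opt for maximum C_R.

6.99 s

For first-order series the maximum of C_R occurs at t_opt = ln(k₂/k₁)/(k₂−k₁).
= ln(0.181/0.111)/(0.181−0.111) = ln(1.631)/0.07000 = 0.4890/0.07000 = 6.99 s.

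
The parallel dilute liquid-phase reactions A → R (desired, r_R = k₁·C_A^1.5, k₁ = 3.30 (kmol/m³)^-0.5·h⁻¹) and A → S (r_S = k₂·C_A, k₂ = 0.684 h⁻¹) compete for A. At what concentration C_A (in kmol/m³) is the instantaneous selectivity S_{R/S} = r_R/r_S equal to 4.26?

0.780 kmol/m³

S_{R/S} = (k₁/k₂)·C_A^0.5 ⇒ C_A = (S·k₂/k₁)^(2).
= (4.26×0.684/3.30)^(2) = (0.8830)^(2) = 0.780 kmol/m³.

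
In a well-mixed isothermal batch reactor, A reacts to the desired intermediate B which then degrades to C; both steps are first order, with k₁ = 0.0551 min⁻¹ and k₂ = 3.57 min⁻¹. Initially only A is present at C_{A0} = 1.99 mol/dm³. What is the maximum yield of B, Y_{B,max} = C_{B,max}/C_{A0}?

0.0145

Evaluating C_B at t_opt = ln(k₂/k₁)/(k₂−k₁) gives C_{B,max}/C_{A0} = (k₁/k₂)^[k₂/(k₂−k₁)].
= (0.0551/3.57)^(3.57/(3.57−0.0551)) = (0.01543)^(1.016) = 0.01446.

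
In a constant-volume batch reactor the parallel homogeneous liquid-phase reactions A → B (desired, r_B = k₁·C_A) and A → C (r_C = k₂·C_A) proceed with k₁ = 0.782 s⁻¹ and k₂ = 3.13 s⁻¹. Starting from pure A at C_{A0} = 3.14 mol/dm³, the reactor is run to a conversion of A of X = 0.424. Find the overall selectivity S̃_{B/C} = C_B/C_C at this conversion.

C_A = C_{A0}(1−X) = 1.809 mol/dm³.
Both paths are first order in A, so the instantaneous fraction to B is constant: dC_B/d(−C_A) = k₁/(k₁+k₂) = 0.1999.
C_B = 0.1999·(C_{A0}−C_A) = 0.1999×1.331 = 0.266 mol/dm³.
C_C = (C_{A0}−C_A)−C_B = 1.065 mol/dm³; S̃_{B/C} = 0.2661/1.065 = 0.250.

0.250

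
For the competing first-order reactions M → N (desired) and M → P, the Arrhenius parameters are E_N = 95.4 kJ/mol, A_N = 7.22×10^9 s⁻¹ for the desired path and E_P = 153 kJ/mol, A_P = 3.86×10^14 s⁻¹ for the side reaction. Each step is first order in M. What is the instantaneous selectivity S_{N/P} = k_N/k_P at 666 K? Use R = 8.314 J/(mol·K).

0.616

With equal orders, S_{N/P} = k_N/k_P = (A_N/A_P)·exp[(E_P−E_N)/(RT)].
(E_P−E_N)/(RT) = (153−95.4)×10³/(8.314×666) = 57600/5537 = 10.40.
k_N/k_P = (7.22×10^9/3.86×10^14)·exp(10.40) = 1.870×10^-5 × 32942 = 0.616.
Since E_N < E_P, lowering the temperature improves selectivity toward N.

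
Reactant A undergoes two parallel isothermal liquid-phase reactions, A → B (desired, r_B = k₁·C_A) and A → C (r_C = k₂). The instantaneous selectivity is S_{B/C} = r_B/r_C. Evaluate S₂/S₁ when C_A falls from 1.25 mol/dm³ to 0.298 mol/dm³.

0.238

S_{B/C} = (k₁/k₂)·C_A, so S₂/S₁ = (C_{A,2}/C_{A,1}).
= 0.298/1.25 = 0.238.
Selectivity toward B falls as C_A falls — high-concentration operation is favoured.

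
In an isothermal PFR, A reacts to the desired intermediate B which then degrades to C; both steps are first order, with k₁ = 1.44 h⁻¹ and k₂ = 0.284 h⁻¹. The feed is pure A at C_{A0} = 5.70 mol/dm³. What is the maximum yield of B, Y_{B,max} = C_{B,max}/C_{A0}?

0.671

Evaluating C_B at τ_opt = ln(k₂/k₁)/(k₂−k₁) gives C_{B,max}/C_{A0} = (k₁/k₂)^[k₂/(k₂−k₁)].
= (1.44/0.284)^(0.284/(0.284−1.44)) = (5.070)^(-0.2457) = 0.6711.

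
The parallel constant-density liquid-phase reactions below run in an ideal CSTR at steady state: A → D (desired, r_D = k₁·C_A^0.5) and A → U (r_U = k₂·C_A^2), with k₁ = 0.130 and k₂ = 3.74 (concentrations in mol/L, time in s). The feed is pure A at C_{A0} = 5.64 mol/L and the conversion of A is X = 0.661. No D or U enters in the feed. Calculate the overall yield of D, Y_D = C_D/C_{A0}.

0.00858

Exit C_A = C_{A0}(1−X) = 5.64×0.339 = 1.912 mol/L.
Rates in a CSTR are evaluated at the outlet concentration: r_D = 0.130×1.912^0.5 = 0.1798, r_U = 3.74×1.912^2 = 13.67.
Fraction of consumed A going to D: r_D/(r_D+r_U) = 0.01298.
C_D = 0.01298·C_{A0}·X = 0.01298×5.64×0.661 = 0.0484 mol/L; Y_D = C_D/C_{A0} = 0.00858.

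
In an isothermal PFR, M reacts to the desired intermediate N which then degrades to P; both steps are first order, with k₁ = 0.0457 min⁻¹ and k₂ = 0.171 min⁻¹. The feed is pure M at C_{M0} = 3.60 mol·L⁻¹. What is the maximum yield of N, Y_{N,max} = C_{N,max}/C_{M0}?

Evaluating C_N at τ_opt = ln(k₂/k₁)/(k₂−k₁) gives C_{N,max}/C_{M0} = (k₁/k₂)^[k₂/(k₂−k₁)].
= (0.0457/0.171)^(0.171/(0.171−0.0457)) = (0.2673)^(1.365) = 0.1652.

0.165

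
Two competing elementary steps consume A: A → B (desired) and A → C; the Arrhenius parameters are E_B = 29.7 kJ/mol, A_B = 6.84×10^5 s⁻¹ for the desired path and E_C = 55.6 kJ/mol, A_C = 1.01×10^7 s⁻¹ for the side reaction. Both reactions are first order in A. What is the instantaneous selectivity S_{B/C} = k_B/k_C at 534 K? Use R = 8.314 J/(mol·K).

23.1

k_B/k_C = (A_B/A_C)·exp[−(E_B−E_C)/(RT)] = (A_B/A_C)·exp[(E_C−E_B)/(RT)].
(E_C−E_B)/(RT) = (55.6−29.7)×10³/(8.314×534) = 25900/4440 = 5.834.
k_B/k_C = (6.84×10^5/1.01×10^7)·exp(5.834) = 0.06772 × 341.6 = 23.1.
Since E_B < E_C, lowering the temperature improves selectivity toward B.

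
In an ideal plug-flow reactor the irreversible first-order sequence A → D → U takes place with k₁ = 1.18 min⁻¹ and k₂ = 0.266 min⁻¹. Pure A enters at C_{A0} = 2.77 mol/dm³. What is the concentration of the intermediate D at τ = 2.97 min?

For first-order series with pure A initially, C_D(τ) = k₁C_{A0}/(k₂−k₁)·(e^(−k₁τ) − e^(−k₂τ)).
e^(−k₁τ) = e^(−1.18×2.97) = e^(−3.505) = 0.03006; e^(−k₂τ) = e^(−0.7900) = 0.4538.
C_D = 1.18×2.77/(0.266−1.18) × (0.03006−0.4538) = (-3.576)×(-0.4238) = 1.515 mol/dm³.

1.52 mol/dm³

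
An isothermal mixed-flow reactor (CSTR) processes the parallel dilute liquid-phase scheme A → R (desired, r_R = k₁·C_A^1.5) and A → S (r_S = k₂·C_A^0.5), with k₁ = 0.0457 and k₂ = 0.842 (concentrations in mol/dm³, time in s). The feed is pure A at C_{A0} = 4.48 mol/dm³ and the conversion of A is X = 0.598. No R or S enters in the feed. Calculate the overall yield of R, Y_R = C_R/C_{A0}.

0.0532

Exit C_A = C_{A0}(1−X) = 4.48×0.402 = 1.801 mol/dm³.
A CSTR operates uniformly at the exit composition, giving r_R = 0.1105 and r_S = 1.130 (each k·C_A^n at C_A = 1.801).
Fraction of consumed A going to R: r_R/(r_R+r_S) = 0.08904.
C_R = 0.08904·C_{A0}·X = 0.08904×4.48×0.598 = 0.239 mol/dm³; Y_R = C_R/C_{A0} = 0.0532.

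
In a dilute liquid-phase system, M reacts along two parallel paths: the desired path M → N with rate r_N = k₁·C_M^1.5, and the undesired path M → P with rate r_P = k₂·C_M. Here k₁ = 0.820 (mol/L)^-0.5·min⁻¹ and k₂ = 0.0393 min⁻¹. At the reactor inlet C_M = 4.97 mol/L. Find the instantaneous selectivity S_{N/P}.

46.5

S_{N/P} = r_N/r_P = (k₁·C_M^1.5)/(k₂·C_M) = (k₁/k₂)·C_M^0.5.
= (0.820×4.970^1.5) / (0.0393×4.970) = 9.085/0.1953 = 46.5.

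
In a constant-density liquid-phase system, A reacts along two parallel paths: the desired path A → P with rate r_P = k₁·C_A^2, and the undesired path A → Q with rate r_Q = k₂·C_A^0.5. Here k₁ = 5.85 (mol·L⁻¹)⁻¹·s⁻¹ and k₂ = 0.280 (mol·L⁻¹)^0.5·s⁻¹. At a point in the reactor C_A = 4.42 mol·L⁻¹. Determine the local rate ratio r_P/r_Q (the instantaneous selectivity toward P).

S_{P/Q} = r_P/r_Q = (k₁·C_A^2)/(k₂·C_A^0.5) = (k₁/k₂)·C_A^1.5.
= (5.85×4.420^2) / (0.280×4.420^0.5) = 114.3/0.5887 = 194.

194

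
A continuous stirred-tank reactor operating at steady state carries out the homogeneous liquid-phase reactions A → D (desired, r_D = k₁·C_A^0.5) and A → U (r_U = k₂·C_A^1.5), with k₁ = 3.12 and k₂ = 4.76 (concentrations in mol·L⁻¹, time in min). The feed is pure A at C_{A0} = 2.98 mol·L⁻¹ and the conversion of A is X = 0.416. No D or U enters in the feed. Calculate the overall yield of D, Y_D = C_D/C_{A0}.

0.114

Exit C_A = C_{A0}(1−X) = 2.98×0.584 = 1.740 mol·L⁻¹.
In a CSTR the entire volume is at exit conditions, so r_D = 3.12×1.740^0.5 = 4.116 and r_U = 4.76×1.740^1.5 = 10.93.
Fraction of consumed A going to D: r_D/(r_D+r_U) = 0.2736.
C_D = 0.2736·C_{A0}·X = 0.2736×2.98×0.416 = 0.339 mol·L⁻¹; Y_D = C_D/C_{A0} = 0.114.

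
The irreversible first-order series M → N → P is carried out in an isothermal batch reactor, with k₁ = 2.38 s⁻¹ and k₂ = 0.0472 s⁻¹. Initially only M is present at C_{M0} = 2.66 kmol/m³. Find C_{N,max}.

2.46 kmol/m³

Evaluating C_N at t_opt = ln(k₂/k₁)/(k₂−k₁) gives C_{N,max}/C_{M0} = (k₁/k₂)^[k₂/(k₂−k₁)].
= (2.38/0.0472)^(0.0472/(0.0472−2.38)) = (50.42)^(-0.02023) = 0.9237.
C_{N,max} = 0.9237×2.66 = 2.46 kmol/m³.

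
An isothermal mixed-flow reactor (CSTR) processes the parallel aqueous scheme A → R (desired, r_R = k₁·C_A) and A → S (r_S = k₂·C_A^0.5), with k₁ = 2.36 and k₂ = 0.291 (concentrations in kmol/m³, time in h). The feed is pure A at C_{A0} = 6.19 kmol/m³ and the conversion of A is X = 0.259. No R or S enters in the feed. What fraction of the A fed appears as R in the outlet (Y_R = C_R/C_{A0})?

Exit C_A = C_{A0}(1−X) = 6.19×0.741 = 4.587 kmol/m³.
A CSTR operates uniformly at the exit composition, giving r_R = 10.82 and r_S = 0.6232 (each k·C_A^n at C_A = 4.587).
Fraction of consumed A going to R: r_R/(r_R+r_S) = 0.9456.
C_R = 0.9456·C_{A0}·X = 0.9456×6.19×0.259 = 1.52 kmol/m³; Y_R = C_R/C_{A0} = 0.245.

0.245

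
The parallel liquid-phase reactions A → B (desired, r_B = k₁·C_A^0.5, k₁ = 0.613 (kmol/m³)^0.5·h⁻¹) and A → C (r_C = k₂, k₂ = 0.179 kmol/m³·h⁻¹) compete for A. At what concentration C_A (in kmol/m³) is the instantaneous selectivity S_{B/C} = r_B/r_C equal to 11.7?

11.7 kmol/m³

S_{B/C} = (k₁/k₂)·C_A^0.5 ⇒ C_A = (S·k₂/k₁)^(2).
= (11.7×0.179/0.613)^(2) = (3.416)^(2) = 11.7 kmol/m³.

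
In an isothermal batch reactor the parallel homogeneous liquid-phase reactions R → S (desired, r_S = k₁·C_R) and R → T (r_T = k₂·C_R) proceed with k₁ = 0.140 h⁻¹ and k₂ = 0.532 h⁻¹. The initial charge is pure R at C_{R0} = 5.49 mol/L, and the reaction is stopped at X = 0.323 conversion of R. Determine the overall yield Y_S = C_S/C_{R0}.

C_R = C_{R0}(1−X) = 3.717 mol/L.
Both paths are first order in R, so the instantaneous fraction to S is constant: dC_S/d(−C_R) = k₁/(k₁+k₂) = 0.2083.
C_S = 0.2083·(C_{R0}−C_R) = 0.2083×1.773 = 0.369 mol/L.
Y_S = C_S/C_{R0} = 0.3694/5.49 = 0.0673.

0.0673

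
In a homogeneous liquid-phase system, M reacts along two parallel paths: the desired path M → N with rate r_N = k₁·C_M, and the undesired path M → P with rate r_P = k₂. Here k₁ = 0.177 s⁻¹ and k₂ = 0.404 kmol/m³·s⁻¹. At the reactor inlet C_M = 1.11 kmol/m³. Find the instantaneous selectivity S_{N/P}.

0.486

S_{N/P} = r_N/r_P = (k₁·C_M)/(k₂) = (k₁/k₂)·C_M.
= (0.177×1.110) / (0.404) = 0.1965/0.4040 = 0.486.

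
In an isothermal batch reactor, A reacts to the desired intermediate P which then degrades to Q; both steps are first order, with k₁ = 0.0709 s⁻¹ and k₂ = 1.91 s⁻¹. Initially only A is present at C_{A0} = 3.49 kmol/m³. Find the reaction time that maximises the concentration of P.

The intermediate peaks when r₁ = r₂, i.e. k₁e^(−k₁t) = k₂e^(−k₂t), giving t_opt = ln(k₂/k₁)/(k₂−k₁).
= ln(1.91/0.0709)/(1.91−0.0709) = ln(26.94)/1.839 = 3.294/1.839 = 1.79 s.

1.79 s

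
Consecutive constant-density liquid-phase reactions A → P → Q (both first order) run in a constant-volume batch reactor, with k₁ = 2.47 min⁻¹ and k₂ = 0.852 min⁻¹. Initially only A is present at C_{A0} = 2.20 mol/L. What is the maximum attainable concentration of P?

1.26 mol/L

For a first-order series the maximum intermediate yield is C_{P,max}/C_{A0} = (k₁/k₂)^[k₂/(k₂−k₁)].
= (2.47/0.852)^(0.852/(0.852−2.47)) = (2.899)^(-0.5266) = 0.5709.
C_{P,max} = 0.5709×2.20 = 1.26 mol/L.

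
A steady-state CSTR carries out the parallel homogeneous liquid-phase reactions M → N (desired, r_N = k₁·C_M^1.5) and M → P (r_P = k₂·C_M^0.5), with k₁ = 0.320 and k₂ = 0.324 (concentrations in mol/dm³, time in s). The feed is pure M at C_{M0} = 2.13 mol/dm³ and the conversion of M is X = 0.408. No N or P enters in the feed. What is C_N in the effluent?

0.482 mol/dm³

Exit C_M = C_{M0}(1−X) = 2.13×0.592 = 1.261 mol/dm³.
A CSTR operates uniformly at the exit composition, giving r_N = 0.4531 and r_P = 0.3638 (each k·C_M^n at C_M = 1.261).
Fraction of consumed M going to N: r_N/(r_N+r_P) = 0.5546.
C_N = 0.5546·C_{M0}·X = 0.5546×2.13×0.408 = 0.482 mol/dm³.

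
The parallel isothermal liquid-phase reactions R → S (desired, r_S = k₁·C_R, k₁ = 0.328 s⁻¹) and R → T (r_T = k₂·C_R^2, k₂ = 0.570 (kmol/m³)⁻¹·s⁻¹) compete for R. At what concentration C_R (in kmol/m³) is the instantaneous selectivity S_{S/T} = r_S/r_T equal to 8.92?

S_{S/T} = (k₁/k₂)·C_R⁻¹ ⇒ C_R = (S·k₂/k₁)^(-1).
= (8.92×0.570/0.328)^(-1) = (15.50)^(-1) = 0.0645 kmol/m³.

0.0645 kmol/m³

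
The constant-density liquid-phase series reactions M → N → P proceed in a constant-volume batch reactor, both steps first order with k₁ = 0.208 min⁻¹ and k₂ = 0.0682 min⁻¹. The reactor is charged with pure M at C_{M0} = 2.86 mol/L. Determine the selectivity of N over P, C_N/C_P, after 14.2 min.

1.06

Solving the coupled first-order balances gives C_N(t) = [k₁/(k₂−k₁)]·C_{M0}·(e^(−k₁t) − e^(−k₂t)).
e^(−k₁t) = e^(−0.208×14.2) = e^(−2.954) = 0.05215; e^(−k₂t) = e^(−0.9684) = 0.3797.
C_N = 0.208×2.86/(0.0682−0.208) × (0.05215−0.3797) = (-4.255)×(-0.3275) = 1.394 mol/L.
C_M = C_{M0}e^(−k₁t) = 0.1492 mol/L, so C_P = C_{M0}−C_M−C_N = 1.317 mol/L; C_N/C_P = 1.06.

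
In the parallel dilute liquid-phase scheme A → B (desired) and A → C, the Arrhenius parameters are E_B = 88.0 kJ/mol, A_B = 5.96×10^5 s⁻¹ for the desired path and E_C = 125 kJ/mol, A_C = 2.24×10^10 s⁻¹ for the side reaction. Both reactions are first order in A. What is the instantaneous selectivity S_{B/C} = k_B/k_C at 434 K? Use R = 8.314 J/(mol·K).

0.756

k_B/k_C = (A_B/A_C)·exp[−(E_B−E_C)/(RT)] = (A_B/A_C)·exp[(E_C−E_B)/(RT)].
(E_C−E_B)/(RT) = (125−88.0)×10³/(8.314×434) = 37000/3608 = 10.25.
k_B/k_C = (5.96×10^5/2.24×10^10)·exp(10.25) = 2.661×10^-5 × 28402 = 0.756.
Since E_B < E_C, lowering the temperature improves selectivity toward B.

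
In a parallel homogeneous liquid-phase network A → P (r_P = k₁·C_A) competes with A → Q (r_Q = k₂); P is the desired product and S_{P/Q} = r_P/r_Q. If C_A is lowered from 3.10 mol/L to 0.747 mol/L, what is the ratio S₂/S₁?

S_{P/Q} = (k₁/k₂)·C_A, so S₂/S₁ = (C_{A,2}/C_{A,1}).
= 0.747/3.10 = 0.241.

0.241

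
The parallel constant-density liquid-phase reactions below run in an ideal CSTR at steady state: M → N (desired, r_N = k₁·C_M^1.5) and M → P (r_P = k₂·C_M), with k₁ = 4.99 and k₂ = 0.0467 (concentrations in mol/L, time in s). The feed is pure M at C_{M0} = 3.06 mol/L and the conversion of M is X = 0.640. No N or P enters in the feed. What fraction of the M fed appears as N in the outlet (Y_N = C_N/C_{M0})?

Exit C_M = C_{M0}(1−X) = 3.06×0.360 = 1.102 mol/L.
A CSTR operates uniformly at the exit composition, giving r_N = 5.769 and r_P = 0.05144 (each k·C_M^n at C_M = 1.102).
Fraction of consumed M going to N: r_N/(r_N+r_P) = 0.9912.
C_N = 0.9912·C_{M0}·X = 0.9912×3.06×0.640 = 1.94 mol/L; Y_N = C_N/C_{M0} = 0.634.

0.634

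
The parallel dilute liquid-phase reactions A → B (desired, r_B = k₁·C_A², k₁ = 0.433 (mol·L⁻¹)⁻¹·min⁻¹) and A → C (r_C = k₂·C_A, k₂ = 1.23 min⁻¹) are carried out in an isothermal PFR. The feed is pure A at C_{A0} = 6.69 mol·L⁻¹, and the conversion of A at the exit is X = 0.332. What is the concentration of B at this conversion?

C_A = C_{A0}(1−X) = 4.469 mol·L⁻¹.
Along a PFR/batch, dC_C/dC_A = −r_C/(r_B+r_C) = −k₂/(k₂+k₁·C_A).
Integrating from C_{A0} to C_A: C_C = (1.23/0.433)·ln[(1.23+0.433·6.69)/(1.23+0.433·4.47)] = 2.841·ln(4.127/3.165) = 0.7537 mol·L⁻¹.
Then C_B = (C_{A0}−C_A) − C_C = 2.221 − 0.7537 = 1.467 mol·L⁻¹.

1.47 mol·L⁻¹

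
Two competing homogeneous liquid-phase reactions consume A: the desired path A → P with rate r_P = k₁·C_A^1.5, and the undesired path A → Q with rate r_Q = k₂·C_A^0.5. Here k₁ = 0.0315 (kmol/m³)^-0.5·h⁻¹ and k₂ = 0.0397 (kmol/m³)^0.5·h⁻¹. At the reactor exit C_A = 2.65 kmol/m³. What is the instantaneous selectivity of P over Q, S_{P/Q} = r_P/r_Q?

S_{P/Q} = r_P/r_Q = (k₁·C_A^1.5)/(k₂·C_A^0.5) = (k₁/k₂)·C_A.
= (0.0315×2.650^1.5) / (0.0397×2.650^0.5) = 0.1359/0.06463 = 2.10.
Since the desired path is higher order in A, keeping C_A high (PFR or concentrated feed) favours P.

2.10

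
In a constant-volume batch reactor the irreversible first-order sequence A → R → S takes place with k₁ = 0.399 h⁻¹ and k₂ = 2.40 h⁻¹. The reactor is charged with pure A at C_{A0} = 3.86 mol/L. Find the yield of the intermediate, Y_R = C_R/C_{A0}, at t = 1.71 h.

0.0975

Solving the coupled first-order balances gives C_R(t) = [k₁/(k₂−k₁)]·C_{A0}·(e^(−k₁t) − e^(−k₂t)).
e^(−k₁t) = e^(−0.399×1.71) = e^(−0.6823) = 0.5055; e^(−k₂t) = e^(−4.104) = 0.01651.
C_R = 0.399×3.86/(2.40−0.399) × (0.5055−0.01651) = 0.7697×0.4890 = 0.3763 mol/L.
Y_R = C_R/C_{A0} = 0.3763/3.86 = 0.0975.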